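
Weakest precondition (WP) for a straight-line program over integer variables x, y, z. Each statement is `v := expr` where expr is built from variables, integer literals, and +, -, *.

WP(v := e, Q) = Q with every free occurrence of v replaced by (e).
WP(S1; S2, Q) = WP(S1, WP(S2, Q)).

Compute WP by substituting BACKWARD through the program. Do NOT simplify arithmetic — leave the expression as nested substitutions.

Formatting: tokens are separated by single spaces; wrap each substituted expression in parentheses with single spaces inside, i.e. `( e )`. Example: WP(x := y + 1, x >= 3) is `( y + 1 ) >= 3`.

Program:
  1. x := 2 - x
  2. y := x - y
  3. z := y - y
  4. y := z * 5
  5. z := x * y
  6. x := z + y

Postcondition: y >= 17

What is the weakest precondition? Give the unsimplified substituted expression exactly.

post: y >= 17
stmt 6: x := z + y  -- replace 0 occurrence(s) of x with (z + y)
  => y >= 17
stmt 5: z := x * y  -- replace 0 occurrence(s) of z with (x * y)
  => y >= 17
stmt 4: y := z * 5  -- replace 1 occurrence(s) of y with (z * 5)
  => ( z * 5 ) >= 17
stmt 3: z := y - y  -- replace 1 occurrence(s) of z with (y - y)
  => ( ( y - y ) * 5 ) >= 17
stmt 2: y := x - y  -- replace 2 occurrence(s) of y with (x - y)
  => ( ( ( x - y ) - ( x - y ) ) * 5 ) >= 17
stmt 1: x := 2 - x  -- replace 2 occurrence(s) of x with (2 - x)
  => ( ( ( ( 2 - x ) - y ) - ( ( 2 - x ) - y ) ) * 5 ) >= 17

Answer: ( ( ( ( 2 - x ) - y ) - ( ( 2 - x ) - y ) ) * 5 ) >= 17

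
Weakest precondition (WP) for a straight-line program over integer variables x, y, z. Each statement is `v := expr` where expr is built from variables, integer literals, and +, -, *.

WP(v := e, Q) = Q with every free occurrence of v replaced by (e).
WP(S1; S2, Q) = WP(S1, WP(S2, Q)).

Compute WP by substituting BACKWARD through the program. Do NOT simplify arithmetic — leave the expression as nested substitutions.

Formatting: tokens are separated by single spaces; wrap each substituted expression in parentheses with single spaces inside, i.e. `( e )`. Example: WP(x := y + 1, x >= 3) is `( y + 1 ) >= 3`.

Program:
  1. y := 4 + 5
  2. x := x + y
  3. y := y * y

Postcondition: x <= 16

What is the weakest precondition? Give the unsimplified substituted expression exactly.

post: x <= 16
stmt 3: y := y * y  -- replace 0 occurrence(s) of y with (y * y)
  => x <= 16
stmt 2: x := x + y  -- replace 1 occurrence(s) of x with (x + y)
  => ( x + y ) <= 16
stmt 1: y := 4 + 5  -- replace 1 occurrence(s) of y with (4 + 5)
  => ( x + ( 4 + 5 ) ) <= 16

Answer: ( x + ( 4 + 5 ) ) <= 16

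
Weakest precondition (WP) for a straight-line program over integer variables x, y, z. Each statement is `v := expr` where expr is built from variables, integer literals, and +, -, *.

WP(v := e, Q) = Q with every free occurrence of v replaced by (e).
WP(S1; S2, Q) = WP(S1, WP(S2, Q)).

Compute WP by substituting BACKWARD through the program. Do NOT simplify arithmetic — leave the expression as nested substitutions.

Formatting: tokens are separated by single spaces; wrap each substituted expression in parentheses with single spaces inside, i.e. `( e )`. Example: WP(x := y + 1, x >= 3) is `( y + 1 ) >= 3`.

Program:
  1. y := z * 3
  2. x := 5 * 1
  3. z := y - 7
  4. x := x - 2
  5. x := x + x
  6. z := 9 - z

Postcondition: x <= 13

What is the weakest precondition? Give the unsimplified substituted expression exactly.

post: x <= 13
stmt 6: z := 9 - z  -- replace 0 occurrence(s) of z with (9 - z)
  => x <= 13
stmt 5: x := x + x  -- replace 1 occurrence(s) of x with (x + x)
  => ( x + x ) <= 13
stmt 4: x := x - 2  -- replace 2 occurrence(s) of x with (x - 2)
  => ( ( x - 2 ) + ( x - 2 ) ) <= 13
stmt 3: z := y - 7  -- replace 0 occurrence(s) of z with (y - 7)
  => ( ( x - 2 ) + ( x - 2 ) ) <= 13
stmt 2: x := 5 * 1  -- replace 2 occurrence(s) of x with (5 * 1)
  => ( ( ( 5 * 1 ) - 2 ) + ( ( 5 * 1 ) - 2 ) ) <= 13
stmt 1: y := z * 3  -- replace 0 occurrence(s) of y with (z * 3)
  => ( ( ( 5 * 1 ) - 2 ) + ( ( 5 * 1 ) - 2 ) ) <= 13

Answer: ( ( ( 5 * 1 ) - 2 ) + ( ( 5 * 1 ) - 2 ) ) <= 13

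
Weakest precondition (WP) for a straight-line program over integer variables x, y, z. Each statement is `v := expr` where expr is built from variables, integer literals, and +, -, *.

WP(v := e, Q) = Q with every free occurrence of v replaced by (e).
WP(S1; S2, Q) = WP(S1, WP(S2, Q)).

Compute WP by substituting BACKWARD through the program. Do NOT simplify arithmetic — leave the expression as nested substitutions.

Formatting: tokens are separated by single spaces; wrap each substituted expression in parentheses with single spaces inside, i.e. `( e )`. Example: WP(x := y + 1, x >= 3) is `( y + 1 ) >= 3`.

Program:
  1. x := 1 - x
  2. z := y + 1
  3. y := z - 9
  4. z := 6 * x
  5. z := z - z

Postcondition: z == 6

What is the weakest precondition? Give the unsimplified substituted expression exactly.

Answer: ( ( 6 * ( 1 - x ) ) - ( 6 * ( 1 - x ) ) ) == 6

Derivation:
post: z == 6
stmt 5: z := z - z  -- replace 1 occurrence(s) of z with (z - z)
  => ( z - z ) == 6
stmt 4: z := 6 * x  -- replace 2 occurrence(s) of z with (6 * x)
  => ( ( 6 * x ) - ( 6 * x ) ) == 6
stmt 3: y := z - 9  -- replace 0 occurrence(s) of y with (z - 9)
  => ( ( 6 * x ) - ( 6 * x ) ) == 6
stmt 2: z := y + 1  -- replace 0 occurrence(s) of z with (y + 1)
  => ( ( 6 * x ) - ( 6 * x ) ) == 6
stmt 1: x := 1 - x  -- replace 2 occurrence(s) of x with (1 - x)
  => ( ( 6 * ( 1 - x ) ) - ( 6 * ( 1 - x ) ) ) == 6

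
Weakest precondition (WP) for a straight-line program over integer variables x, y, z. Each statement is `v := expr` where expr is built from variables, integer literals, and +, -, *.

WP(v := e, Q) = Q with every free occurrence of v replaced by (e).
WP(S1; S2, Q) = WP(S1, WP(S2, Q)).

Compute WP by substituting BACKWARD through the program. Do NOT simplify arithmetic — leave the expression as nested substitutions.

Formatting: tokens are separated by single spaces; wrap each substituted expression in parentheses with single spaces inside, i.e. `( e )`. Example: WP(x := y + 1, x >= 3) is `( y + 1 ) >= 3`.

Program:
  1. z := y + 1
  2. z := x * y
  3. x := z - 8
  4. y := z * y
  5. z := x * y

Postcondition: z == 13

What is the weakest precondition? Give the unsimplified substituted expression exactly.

post: z == 13
stmt 5: z := x * y  -- replace 1 occurrence(s) of z with (x * y)
  => ( x * y ) == 13
stmt 4: y := z * y  -- replace 1 occurrence(s) of y with (z * y)
  => ( x * ( z * y ) ) == 13
stmt 3: x := z - 8  -- replace 1 occurrence(s) of x with (z - 8)
  => ( ( z - 8 ) * ( z * y ) ) == 13
stmt 2: z := x * y  -- replace 2 occurrence(s) of z with (x * y)
  => ( ( ( x * y ) - 8 ) * ( ( x * y ) * y ) ) == 13
stmt 1: z := y + 1  -- replace 0 occurrence(s) of z with (y + 1)
  => ( ( ( x * y ) - 8 ) * ( ( x * y ) * y ) ) == 13

Answer: ( ( ( x * y ) - 8 ) * ( ( x * y ) * y ) ) == 13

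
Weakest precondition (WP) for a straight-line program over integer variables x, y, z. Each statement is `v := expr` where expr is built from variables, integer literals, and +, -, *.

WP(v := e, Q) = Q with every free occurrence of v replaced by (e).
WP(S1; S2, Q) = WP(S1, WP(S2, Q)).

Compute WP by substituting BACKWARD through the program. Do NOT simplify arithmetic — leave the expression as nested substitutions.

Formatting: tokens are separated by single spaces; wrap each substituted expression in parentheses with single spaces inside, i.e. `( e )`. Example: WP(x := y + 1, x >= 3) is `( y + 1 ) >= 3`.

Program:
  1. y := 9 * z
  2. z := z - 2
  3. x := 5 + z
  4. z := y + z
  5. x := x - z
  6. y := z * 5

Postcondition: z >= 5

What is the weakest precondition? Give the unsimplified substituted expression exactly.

post: z >= 5
stmt 6: y := z * 5  -- replace 0 occurrence(s) of y with (z * 5)
  => z >= 5
stmt 5: x := x - z  -- replace 0 occurrence(s) of x with (x - z)
  => z >= 5
stmt 4: z := y + z  -- replace 1 occurrence(s) of z with (y + z)
  => ( y + z ) >= 5
stmt 3: x := 5 + z  -- replace 0 occurrence(s) of x with (5 + z)
  => ( y + z ) >= 5
stmt 2: z := z - 2  -- replace 1 occurrence(s) of z with (z - 2)
  => ( y + ( z - 2 ) ) >= 5
stmt 1: y := 9 * z  -- replace 1 occurrence(s) of y with (9 * z)
  => ( ( 9 * z ) + ( z - 2 ) ) >= 5

Answer: ( ( 9 * z ) + ( z - 2 ) ) >= 5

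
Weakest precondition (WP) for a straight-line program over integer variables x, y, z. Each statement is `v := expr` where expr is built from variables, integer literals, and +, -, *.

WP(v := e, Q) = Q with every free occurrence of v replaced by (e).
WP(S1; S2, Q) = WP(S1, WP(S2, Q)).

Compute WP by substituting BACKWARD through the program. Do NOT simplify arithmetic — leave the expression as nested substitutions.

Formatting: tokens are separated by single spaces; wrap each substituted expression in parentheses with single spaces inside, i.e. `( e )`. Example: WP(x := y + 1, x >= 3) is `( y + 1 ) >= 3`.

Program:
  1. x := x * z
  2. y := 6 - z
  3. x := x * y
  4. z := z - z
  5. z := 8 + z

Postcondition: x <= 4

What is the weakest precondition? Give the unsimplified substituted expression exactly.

post: x <= 4
stmt 5: z := 8 + z  -- replace 0 occurrence(s) of z with (8 + z)
  => x <= 4
stmt 4: z := z - z  -- replace 0 occurrence(s) of z with (z - z)
  => x <= 4
stmt 3: x := x * y  -- replace 1 occurrence(s) of x with (x * y)
  => ( x * y ) <= 4
stmt 2: y := 6 - z  -- replace 1 occurrence(s) of y with (6 - z)
  => ( x * ( 6 - z ) ) <= 4
stmt 1: x := x * z  -- replace 1 occurrence(s) of x with (x * z)
  => ( ( x * z ) * ( 6 - z ) ) <= 4

Answer: ( ( x * z ) * ( 6 - z ) ) <= 4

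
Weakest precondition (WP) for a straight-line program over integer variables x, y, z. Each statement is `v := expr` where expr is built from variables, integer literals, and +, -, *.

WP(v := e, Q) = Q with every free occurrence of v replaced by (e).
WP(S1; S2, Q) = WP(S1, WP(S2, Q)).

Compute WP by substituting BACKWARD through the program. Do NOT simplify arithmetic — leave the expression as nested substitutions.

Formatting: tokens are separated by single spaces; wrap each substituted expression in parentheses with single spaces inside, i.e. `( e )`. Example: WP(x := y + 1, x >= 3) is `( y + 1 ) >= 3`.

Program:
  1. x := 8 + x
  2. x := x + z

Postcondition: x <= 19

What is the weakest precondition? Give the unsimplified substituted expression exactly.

Answer: ( ( 8 + x ) + z ) <= 19

Derivation:
post: x <= 19
stmt 2: x := x + z  -- replace 1 occurrence(s) of x with (x + z)
  => ( x + z ) <= 19
stmt 1: x := 8 + x  -- replace 1 occurrence(s) of x with (8 + x)
  => ( ( 8 + x ) + z ) <= 19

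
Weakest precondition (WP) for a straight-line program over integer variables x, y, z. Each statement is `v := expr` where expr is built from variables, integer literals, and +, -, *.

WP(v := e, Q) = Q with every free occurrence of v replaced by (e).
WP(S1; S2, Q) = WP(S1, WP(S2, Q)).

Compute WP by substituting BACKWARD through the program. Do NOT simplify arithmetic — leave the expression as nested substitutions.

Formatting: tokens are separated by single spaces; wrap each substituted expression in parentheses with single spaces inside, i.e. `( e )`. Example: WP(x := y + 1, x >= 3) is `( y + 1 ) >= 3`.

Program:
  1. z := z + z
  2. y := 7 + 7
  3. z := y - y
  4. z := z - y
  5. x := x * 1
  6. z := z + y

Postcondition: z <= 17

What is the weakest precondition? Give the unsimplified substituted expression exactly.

post: z <= 17
stmt 6: z := z + y  -- replace 1 occurrence(s) of z with (z + y)
  => ( z + y ) <= 17
stmt 5: x := x * 1  -- replace 0 occurrence(s) of x with (x * 1)
  => ( z + y ) <= 17
stmt 4: z := z - y  -- replace 1 occurrence(s) of z with (z - y)
  => ( ( z - y ) + y ) <= 17
stmt 3: z := y - y  -- replace 1 occurrence(s) of z with (y - y)
  => ( ( ( y - y ) - y ) + y ) <= 17
stmt 2: y := 7 + 7  -- replace 4 occurrence(s) of y with (7 + 7)
  => ( ( ( ( 7 + 7 ) - ( 7 + 7 ) ) - ( 7 + 7 ) ) + ( 7 + 7 ) ) <= 17
stmt 1: z := z + z  -- replace 0 occurrence(s) of z with (z + z)
  => ( ( ( ( 7 + 7 ) - ( 7 + 7 ) ) - ( 7 + 7 ) ) + ( 7 + 7 ) ) <= 17

Answer: ( ( ( ( 7 + 7 ) - ( 7 + 7 ) ) - ( 7 + 7 ) ) + ( 7 + 7 ) ) <= 17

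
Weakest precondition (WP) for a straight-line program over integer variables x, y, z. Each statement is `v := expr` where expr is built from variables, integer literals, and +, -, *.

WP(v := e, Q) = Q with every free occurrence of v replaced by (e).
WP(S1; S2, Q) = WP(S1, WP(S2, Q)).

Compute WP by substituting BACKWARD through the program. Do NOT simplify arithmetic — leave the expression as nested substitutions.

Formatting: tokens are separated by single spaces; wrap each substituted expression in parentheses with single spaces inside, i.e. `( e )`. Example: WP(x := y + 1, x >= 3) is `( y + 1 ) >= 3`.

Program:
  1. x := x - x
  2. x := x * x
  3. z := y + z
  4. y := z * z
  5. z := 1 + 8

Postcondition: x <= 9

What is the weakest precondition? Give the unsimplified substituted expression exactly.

post: x <= 9
stmt 5: z := 1 + 8  -- replace 0 occurrence(s) of z with (1 + 8)
  => x <= 9
stmt 4: y := z * z  -- replace 0 occurrence(s) of y with (z * z)
  => x <= 9
stmt 3: z := y + z  -- replace 0 occurrence(s) of z with (y + z)
  => x <= 9
stmt 2: x := x * x  -- replace 1 occurrence(s) of x with (x * x)
  => ( x * x ) <= 9
stmt 1: x := x - x  -- replace 2 occurrence(s) of x with (x - x)
  => ( ( x - x ) * ( x - x ) ) <= 9

Answer: ( ( x - x ) * ( x - x ) ) <= 9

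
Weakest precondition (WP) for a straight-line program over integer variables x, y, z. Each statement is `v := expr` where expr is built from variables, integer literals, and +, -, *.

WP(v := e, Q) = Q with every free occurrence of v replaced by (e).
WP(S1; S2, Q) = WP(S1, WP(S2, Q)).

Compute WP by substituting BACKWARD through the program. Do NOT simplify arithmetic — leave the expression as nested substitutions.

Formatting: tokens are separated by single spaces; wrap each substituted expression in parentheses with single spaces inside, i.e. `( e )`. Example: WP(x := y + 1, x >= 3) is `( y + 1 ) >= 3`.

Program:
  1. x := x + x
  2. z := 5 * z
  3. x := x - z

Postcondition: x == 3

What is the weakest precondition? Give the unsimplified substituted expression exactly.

Answer: ( ( x + x ) - ( 5 * z ) ) == 3

Derivation:
post: x == 3
stmt 3: x := x - z  -- replace 1 occurrence(s) of x with (x - z)
  => ( x - z ) == 3
stmt 2: z := 5 * z  -- replace 1 occurrence(s) of z with (5 * z)
  => ( x - ( 5 * z ) ) == 3
stmt 1: x := x + x  -- replace 1 occurrence(s) of x with (x + x)
  => ( ( x + x ) - ( 5 * z ) ) == 3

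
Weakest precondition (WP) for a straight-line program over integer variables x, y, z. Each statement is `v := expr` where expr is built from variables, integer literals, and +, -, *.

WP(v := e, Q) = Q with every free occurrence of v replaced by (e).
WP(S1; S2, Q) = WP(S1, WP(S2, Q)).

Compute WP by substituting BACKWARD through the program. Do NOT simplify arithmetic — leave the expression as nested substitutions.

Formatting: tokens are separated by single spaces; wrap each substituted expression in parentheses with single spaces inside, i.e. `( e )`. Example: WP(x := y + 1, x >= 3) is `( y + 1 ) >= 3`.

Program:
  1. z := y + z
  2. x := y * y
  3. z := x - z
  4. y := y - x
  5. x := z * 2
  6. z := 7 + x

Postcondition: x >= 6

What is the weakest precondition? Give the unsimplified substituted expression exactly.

Answer: ( ( ( y * y ) - ( y + z ) ) * 2 ) >= 6

Derivation:
post: x >= 6
stmt 6: z := 7 + x  -- replace 0 occurrence(s) of z with (7 + x)
  => x >= 6
stmt 5: x := z * 2  -- replace 1 occurrence(s) of x with (z * 2)
  => ( z * 2 ) >= 6
stmt 4: y := y - x  -- replace 0 occurrence(s) of y with (y - x)
  => ( z * 2 ) >= 6
stmt 3: z := x - z  -- replace 1 occurrence(s) of z with (x - z)
  => ( ( x - z ) * 2 ) >= 6
stmt 2: x := y * y  -- replace 1 occurrence(s) of x with (y * y)
  => ( ( ( y * y ) - z ) * 2 ) >= 6
stmt 1: z := y + z  -- replace 1 occurrence(s) of z with (y + z)
  => ( ( ( y * y ) - ( y + z ) ) * 2 ) >= 6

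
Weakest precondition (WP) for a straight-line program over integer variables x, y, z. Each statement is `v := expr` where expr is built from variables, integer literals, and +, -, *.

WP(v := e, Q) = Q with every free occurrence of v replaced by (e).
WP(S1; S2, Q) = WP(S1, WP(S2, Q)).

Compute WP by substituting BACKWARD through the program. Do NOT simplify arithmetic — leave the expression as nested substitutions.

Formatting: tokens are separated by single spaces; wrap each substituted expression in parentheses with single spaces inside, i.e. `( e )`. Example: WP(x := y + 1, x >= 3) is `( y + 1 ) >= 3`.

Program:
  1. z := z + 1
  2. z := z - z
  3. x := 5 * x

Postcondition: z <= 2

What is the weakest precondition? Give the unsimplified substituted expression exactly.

post: z <= 2
stmt 3: x := 5 * x  -- replace 0 occurrence(s) of x with (5 * x)
  => z <= 2
stmt 2: z := z - z  -- replace 1 occurrence(s) of z with (z - z)
  => ( z - z ) <= 2
stmt 1: z := z + 1  -- replace 2 occurrence(s) of z with (z + 1)
  => ( ( z + 1 ) - ( z + 1 ) ) <= 2

Answer: ( ( z + 1 ) - ( z + 1 ) ) <= 2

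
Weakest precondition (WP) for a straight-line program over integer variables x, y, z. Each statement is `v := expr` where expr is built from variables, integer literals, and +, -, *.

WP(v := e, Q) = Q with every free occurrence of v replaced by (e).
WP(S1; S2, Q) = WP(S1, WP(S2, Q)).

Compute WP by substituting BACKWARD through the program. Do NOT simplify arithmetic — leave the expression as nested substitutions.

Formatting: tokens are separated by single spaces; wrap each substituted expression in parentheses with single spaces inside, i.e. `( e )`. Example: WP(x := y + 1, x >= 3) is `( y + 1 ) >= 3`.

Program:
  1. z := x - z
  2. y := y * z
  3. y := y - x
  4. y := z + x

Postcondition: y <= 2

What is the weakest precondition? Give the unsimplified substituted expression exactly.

post: y <= 2
stmt 4: y := z + x  -- replace 1 occurrence(s) of y with (z + x)
  => ( z + x ) <= 2
stmt 3: y := y - x  -- replace 0 occurrence(s) of y with (y - x)
  => ( z + x ) <= 2
stmt 2: y := y * z  -- replace 0 occurrence(s) of y with (y * z)
  => ( z + x ) <= 2
stmt 1: z := x - z  -- replace 1 occurrence(s) of z with (x - z)
  => ( ( x - z ) + x ) <= 2

Answer: ( ( x - z ) + x ) <= 2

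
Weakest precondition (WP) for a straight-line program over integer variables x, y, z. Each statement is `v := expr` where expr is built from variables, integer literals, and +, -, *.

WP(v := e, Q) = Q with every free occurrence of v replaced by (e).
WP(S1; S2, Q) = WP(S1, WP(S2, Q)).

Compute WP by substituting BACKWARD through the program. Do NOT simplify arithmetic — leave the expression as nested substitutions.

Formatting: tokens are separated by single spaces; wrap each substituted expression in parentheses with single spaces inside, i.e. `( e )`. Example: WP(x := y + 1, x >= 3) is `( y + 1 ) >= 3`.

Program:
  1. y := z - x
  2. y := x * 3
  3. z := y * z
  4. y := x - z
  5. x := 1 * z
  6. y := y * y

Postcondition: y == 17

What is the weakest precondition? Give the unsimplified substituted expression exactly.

Answer: ( ( x - ( ( x * 3 ) * z ) ) * ( x - ( ( x * 3 ) * z ) ) ) == 17

Derivation:
post: y == 17
stmt 6: y := y * y  -- replace 1 occurrence(s) of y with (y * y)
  => ( y * y ) == 17
stmt 5: x := 1 * z  -- replace 0 occurrence(s) of x with (1 * z)
  => ( y * y ) == 17
stmt 4: y := x - z  -- replace 2 occurrence(s) of y with (x - z)
  => ( ( x - z ) * ( x - z ) ) == 17
stmt 3: z := y * z  -- replace 2 occurrence(s) of z with (y * z)
  => ( ( x - ( y * z ) ) * ( x - ( y * z ) ) ) == 17
stmt 2: y := x * 3  -- replace 2 occurrence(s) of y with (x * 3)
  => ( ( x - ( ( x * 3 ) * z ) ) * ( x - ( ( x * 3 ) * z ) ) ) == 17
stmt 1: y := z - x  -- replace 0 occurrence(s) of y with (z - x)
  => ( ( x - ( ( x * 3 ) * z ) ) * ( x - ( ( x * 3 ) * z ) ) ) == 17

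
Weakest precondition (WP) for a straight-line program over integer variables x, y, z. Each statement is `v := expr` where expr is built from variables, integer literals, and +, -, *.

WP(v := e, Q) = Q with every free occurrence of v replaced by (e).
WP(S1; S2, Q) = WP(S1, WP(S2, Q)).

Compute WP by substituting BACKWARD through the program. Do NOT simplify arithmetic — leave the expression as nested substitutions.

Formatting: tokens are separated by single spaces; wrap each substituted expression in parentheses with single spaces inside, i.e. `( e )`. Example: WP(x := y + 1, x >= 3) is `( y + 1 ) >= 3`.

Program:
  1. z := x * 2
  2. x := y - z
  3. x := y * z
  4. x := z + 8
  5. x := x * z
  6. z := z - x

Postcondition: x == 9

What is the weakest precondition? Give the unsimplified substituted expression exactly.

Answer: ( ( ( x * 2 ) + 8 ) * ( x * 2 ) ) == 9

Derivation:
post: x == 9
stmt 6: z := z - x  -- replace 0 occurrence(s) of z with (z - x)
  => x == 9
stmt 5: x := x * z  -- replace 1 occurrence(s) of x with (x * z)
  => ( x * z ) == 9
stmt 4: x := z + 8  -- replace 1 occurrence(s) of x with (z + 8)
  => ( ( z + 8 ) * z ) == 9
stmt 3: x := y * z  -- replace 0 occurrence(s) of x with (y * z)
  => ( ( z + 8 ) * z ) == 9
stmt 2: x := y - z  -- replace 0 occurrence(s) of x with (y - z)
  => ( ( z + 8 ) * z ) == 9
stmt 1: z := x * 2  -- replace 2 occurrence(s) of z with (x * 2)
  => ( ( ( x * 2 ) + 8 ) * ( x * 2 ) ) == 9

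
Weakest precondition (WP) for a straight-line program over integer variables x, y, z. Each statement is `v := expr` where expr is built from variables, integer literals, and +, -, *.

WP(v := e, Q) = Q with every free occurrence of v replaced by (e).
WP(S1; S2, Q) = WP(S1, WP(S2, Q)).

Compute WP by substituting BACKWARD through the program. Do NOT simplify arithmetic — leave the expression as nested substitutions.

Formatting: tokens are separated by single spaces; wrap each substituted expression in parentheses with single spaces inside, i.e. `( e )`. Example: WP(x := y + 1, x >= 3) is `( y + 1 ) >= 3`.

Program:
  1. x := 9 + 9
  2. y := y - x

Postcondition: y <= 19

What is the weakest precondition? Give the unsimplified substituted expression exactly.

Answer: ( y - ( 9 + 9 ) ) <= 19

Derivation:
post: y <= 19
stmt 2: y := y - x  -- replace 1 occurrence(s) of y with (y - x)
  => ( y - x ) <= 19
stmt 1: x := 9 + 9  -- replace 1 occurrence(s) of x with (9 + 9)
  => ( y - ( 9 + 9 ) ) <= 19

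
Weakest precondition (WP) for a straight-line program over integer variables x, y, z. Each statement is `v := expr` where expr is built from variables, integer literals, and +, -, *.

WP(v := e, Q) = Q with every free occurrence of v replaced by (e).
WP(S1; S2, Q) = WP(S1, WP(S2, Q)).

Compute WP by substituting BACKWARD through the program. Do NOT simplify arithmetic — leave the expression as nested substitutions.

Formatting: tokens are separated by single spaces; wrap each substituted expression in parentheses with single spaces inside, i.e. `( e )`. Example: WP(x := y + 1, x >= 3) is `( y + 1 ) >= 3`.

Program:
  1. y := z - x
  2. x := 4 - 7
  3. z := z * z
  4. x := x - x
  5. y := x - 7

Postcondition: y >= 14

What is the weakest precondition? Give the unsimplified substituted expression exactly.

Answer: ( ( ( 4 - 7 ) - ( 4 - 7 ) ) - 7 ) >= 14

Derivation:
post: y >= 14
stmt 5: y := x - 7  -- replace 1 occurrence(s) of y with (x - 7)
  => ( x - 7 ) >= 14
stmt 4: x := x - x  -- replace 1 occurrence(s) of x with (x - x)
  => ( ( x - x ) - 7 ) >= 14
stmt 3: z := z * z  -- replace 0 occurrence(s) of z with (z * z)
  => ( ( x - x ) - 7 ) >= 14
stmt 2: x := 4 - 7  -- replace 2 occurrence(s) of x with (4 - 7)
  => ( ( ( 4 - 7 ) - ( 4 - 7 ) ) - 7 ) >= 14
stmt 1: y := z - x  -- replace 0 occurrence(s) of y with (z - x)
  => ( ( ( 4 - 7 ) - ( 4 - 7 ) ) - 7 ) >= 14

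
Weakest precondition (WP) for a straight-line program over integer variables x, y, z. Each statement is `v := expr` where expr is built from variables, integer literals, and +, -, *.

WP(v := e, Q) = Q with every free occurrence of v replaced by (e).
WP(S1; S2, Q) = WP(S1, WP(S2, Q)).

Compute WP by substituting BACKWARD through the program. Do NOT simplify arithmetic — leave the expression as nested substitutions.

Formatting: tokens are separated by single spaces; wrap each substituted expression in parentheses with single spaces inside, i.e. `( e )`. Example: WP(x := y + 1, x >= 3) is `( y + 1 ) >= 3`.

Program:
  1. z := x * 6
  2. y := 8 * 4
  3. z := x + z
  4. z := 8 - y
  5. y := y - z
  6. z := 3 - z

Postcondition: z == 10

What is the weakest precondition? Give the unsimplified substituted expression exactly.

post: z == 10
stmt 6: z := 3 - z  -- replace 1 occurrence(s) of z with (3 - z)
  => ( 3 - z ) == 10
stmt 5: y := y - z  -- replace 0 occurrence(s) of y with (y - z)
  => ( 3 - z ) == 10
stmt 4: z := 8 - y  -- replace 1 occurrence(s) of z with (8 - y)
  => ( 3 - ( 8 - y ) ) == 10
stmt 3: z := x + z  -- replace 0 occurrence(s) of z with (x + z)
  => ( 3 - ( 8 - y ) ) == 10
stmt 2: y := 8 * 4  -- replace 1 occurrence(s) of y with (8 * 4)
  => ( 3 - ( 8 - ( 8 * 4 ) ) ) == 10
stmt 1: z := x * 6  -- replace 0 occurrence(s) of z with (x * 6)
  => ( 3 - ( 8 - ( 8 * 4 ) ) ) == 10

Answer: ( 3 - ( 8 - ( 8 * 4 ) ) ) == 10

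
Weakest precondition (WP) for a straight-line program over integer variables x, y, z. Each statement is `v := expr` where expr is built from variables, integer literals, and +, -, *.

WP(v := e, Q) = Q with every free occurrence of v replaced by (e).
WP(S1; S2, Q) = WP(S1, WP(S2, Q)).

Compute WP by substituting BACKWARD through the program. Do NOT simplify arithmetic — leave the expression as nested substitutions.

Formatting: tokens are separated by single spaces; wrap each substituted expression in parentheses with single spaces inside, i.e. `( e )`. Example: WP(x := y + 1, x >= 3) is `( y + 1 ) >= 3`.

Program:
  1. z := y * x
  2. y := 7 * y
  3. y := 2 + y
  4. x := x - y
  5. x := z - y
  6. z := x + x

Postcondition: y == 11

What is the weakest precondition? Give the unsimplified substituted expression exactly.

post: y == 11
stmt 6: z := x + x  -- replace 0 occurrence(s) of z with (x + x)
  => y == 11
stmt 5: x := z - y  -- replace 0 occurrence(s) of x with (z - y)
  => y == 11
stmt 4: x := x - y  -- replace 0 occurrence(s) of x with (x - y)
  => y == 11
stmt 3: y := 2 + y  -- replace 1 occurrence(s) of y with (2 + y)
  => ( 2 + y ) == 11
stmt 2: y := 7 * y  -- replace 1 occurrence(s) of y with (7 * y)
  => ( 2 + ( 7 * y ) ) == 11
stmt 1: z := y * x  -- replace 0 occurrence(s) of z with (y * x)
  => ( 2 + ( 7 * y ) ) == 11

Answer: ( 2 + ( 7 * y ) ) == 11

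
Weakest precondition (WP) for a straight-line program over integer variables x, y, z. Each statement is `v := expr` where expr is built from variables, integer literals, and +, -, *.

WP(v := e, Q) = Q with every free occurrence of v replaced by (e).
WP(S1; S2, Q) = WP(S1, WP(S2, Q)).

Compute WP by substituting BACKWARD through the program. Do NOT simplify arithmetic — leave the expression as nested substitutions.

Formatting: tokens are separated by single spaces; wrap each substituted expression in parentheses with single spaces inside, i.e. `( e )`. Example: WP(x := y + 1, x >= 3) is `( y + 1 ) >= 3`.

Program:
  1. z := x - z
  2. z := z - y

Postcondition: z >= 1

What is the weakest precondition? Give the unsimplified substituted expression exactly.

post: z >= 1
stmt 2: z := z - y  -- replace 1 occurrence(s) of z with (z - y)
  => ( z - y ) >= 1
stmt 1: z := x - z  -- replace 1 occurrence(s) of z with (x - z)
  => ( ( x - z ) - y ) >= 1

Answer: ( ( x - z ) - y ) >= 1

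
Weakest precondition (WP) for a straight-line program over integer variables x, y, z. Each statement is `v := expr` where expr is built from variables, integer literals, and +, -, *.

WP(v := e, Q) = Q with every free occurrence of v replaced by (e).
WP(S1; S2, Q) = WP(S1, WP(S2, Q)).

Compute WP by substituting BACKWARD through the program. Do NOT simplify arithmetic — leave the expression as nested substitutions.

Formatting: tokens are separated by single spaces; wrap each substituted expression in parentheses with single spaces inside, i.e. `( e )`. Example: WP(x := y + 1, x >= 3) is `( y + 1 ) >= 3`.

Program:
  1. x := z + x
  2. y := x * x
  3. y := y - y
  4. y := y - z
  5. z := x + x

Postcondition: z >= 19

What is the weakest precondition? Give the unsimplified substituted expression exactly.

post: z >= 19
stmt 5: z := x + x  -- replace 1 occurrence(s) of z with (x + x)
  => ( x + x ) >= 19
stmt 4: y := y - z  -- replace 0 occurrence(s) of y with (y - z)
  => ( x + x ) >= 19
stmt 3: y := y - y  -- replace 0 occurrence(s) of y with (y - y)
  => ( x + x ) >= 19
stmt 2: y := x * x  -- replace 0 occurrence(s) of y with (x * x)
  => ( x + x ) >= 19
stmt 1: x := z + x  -- replace 2 occurrence(s) of x with (z + x)
  => ( ( z + x ) + ( z + x ) ) >= 19

Answer: ( ( z + x ) + ( z + x ) ) >= 19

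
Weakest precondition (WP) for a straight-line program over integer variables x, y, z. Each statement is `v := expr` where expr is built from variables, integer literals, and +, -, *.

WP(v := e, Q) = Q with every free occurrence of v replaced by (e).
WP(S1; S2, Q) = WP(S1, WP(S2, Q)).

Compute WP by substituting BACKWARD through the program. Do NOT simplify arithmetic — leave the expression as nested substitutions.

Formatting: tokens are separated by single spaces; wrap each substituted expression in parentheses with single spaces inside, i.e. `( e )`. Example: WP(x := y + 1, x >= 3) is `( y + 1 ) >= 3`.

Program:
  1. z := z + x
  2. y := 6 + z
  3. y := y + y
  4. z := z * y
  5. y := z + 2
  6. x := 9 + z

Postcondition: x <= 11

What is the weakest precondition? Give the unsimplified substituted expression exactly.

post: x <= 11
stmt 6: x := 9 + z  -- replace 1 occurrence(s) of x with (9 + z)
  => ( 9 + z ) <= 11
stmt 5: y := z + 2  -- replace 0 occurrence(s) of y with (z + 2)
  => ( 9 + z ) <= 11
stmt 4: z := z * y  -- replace 1 occurrence(s) of z with (z * y)
  => ( 9 + ( z * y ) ) <= 11
stmt 3: y := y + y  -- replace 1 occurrence(s) of y with (y + y)
  => ( 9 + ( z * ( y + y ) ) ) <= 11
stmt 2: y := 6 + z  -- replace 2 occurrence(s) of y with (6 + z)
  => ( 9 + ( z * ( ( 6 + z ) + ( 6 + z ) ) ) ) <= 11
stmt 1: z := z + x  -- replace 3 occurrence(s) of z with (z + x)
  => ( 9 + ( ( z + x ) * ( ( 6 + ( z + x ) ) + ( 6 + ( z + x ) ) ) ) ) <= 11

Answer: ( 9 + ( ( z + x ) * ( ( 6 + ( z + x ) ) + ( 6 + ( z + x ) ) ) ) ) <= 11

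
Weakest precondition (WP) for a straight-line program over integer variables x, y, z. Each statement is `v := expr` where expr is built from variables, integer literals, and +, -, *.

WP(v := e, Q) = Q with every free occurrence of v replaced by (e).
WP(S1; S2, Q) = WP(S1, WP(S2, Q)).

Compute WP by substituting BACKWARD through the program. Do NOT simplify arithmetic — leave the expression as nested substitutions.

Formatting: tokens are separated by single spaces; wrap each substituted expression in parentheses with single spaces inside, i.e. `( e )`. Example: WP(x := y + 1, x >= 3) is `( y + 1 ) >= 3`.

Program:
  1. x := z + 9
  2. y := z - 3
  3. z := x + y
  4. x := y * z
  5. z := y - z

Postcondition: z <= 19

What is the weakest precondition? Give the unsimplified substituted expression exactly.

post: z <= 19
stmt 5: z := y - z  -- replace 1 occurrence(s) of z with (y - z)
  => ( y - z ) <= 19
stmt 4: x := y * z  -- replace 0 occurrence(s) of x with (y * z)
  => ( y - z ) <= 19
stmt 3: z := x + y  -- replace 1 occurrence(s) of z with (x + y)
  => ( y - ( x + y ) ) <= 19
stmt 2: y := z - 3  -- replace 2 occurrence(s) of y with (z - 3)
  => ( ( z - 3 ) - ( x + ( z - 3 ) ) ) <= 19
stmt 1: x := z + 9  -- replace 1 occurrence(s) of x with (z + 9)
  => ( ( z - 3 ) - ( ( z + 9 ) + ( z - 3 ) ) ) <= 19

Answer: ( ( z - 3 ) - ( ( z + 9 ) + ( z - 3 ) ) ) <= 19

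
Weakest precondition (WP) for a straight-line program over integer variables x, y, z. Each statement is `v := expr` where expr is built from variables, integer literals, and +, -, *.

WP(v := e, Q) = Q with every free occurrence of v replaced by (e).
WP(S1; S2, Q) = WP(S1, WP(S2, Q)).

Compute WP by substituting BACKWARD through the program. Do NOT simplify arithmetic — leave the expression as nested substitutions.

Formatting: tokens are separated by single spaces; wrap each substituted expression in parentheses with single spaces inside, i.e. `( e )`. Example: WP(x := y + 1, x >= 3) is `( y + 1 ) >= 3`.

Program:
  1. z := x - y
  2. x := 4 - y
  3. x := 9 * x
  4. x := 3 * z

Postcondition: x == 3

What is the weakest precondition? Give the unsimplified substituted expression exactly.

Answer: ( 3 * ( x - y ) ) == 3

Derivation:
post: x == 3
stmt 4: x := 3 * z  -- replace 1 occurrence(s) of x with (3 * z)
  => ( 3 * z ) == 3
stmt 3: x := 9 * x  -- replace 0 occurrence(s) of x with (9 * x)
  => ( 3 * z ) == 3
stmt 2: x := 4 - y  -- replace 0 occurrence(s) of x with (4 - y)
  => ( 3 * z ) == 3
stmt 1: z := x - y  -- replace 1 occurrence(s) of z with (x - y)
  => ( 3 * ( x - y ) ) == 3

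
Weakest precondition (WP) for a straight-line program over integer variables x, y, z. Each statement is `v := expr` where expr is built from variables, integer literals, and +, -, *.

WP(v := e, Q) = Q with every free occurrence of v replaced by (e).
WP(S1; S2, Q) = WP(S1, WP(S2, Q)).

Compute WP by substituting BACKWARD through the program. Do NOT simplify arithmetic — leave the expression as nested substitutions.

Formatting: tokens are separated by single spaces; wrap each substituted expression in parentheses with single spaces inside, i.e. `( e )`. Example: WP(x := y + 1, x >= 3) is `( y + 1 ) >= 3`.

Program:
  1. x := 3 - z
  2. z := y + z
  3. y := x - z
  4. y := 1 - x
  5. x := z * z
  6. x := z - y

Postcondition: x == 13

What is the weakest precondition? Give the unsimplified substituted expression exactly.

post: x == 13
stmt 6: x := z - y  -- replace 1 occurrence(s) of x with (z - y)
  => ( z - y ) == 13
stmt 5: x := z * z  -- replace 0 occurrence(s) of x with (z * z)
  => ( z - y ) == 13
stmt 4: y := 1 - x  -- replace 1 occurrence(s) of y with (1 - x)
  => ( z - ( 1 - x ) ) == 13
stmt 3: y := x - z  -- replace 0 occurrence(s) of y with (x - z)
  => ( z - ( 1 - x ) ) == 13
stmt 2: z := y + z  -- replace 1 occurrence(s) of z with (y + z)
  => ( ( y + z ) - ( 1 - x ) ) == 13
stmt 1: x := 3 - z  -- replace 1 occurrence(s) of x with (3 - z)
  => ( ( y + z ) - ( 1 - ( 3 - z ) ) ) == 13

Answer: ( ( y + z ) - ( 1 - ( 3 - z ) ) ) == 13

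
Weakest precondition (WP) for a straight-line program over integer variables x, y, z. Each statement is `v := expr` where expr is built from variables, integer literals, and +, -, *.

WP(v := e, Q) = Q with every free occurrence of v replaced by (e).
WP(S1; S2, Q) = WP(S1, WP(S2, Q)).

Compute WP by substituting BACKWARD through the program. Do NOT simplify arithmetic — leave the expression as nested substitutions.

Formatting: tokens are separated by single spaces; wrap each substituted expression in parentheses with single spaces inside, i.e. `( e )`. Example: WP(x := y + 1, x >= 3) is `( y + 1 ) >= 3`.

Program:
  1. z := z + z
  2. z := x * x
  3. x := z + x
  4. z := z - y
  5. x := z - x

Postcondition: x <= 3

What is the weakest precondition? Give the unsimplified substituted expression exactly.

post: x <= 3
stmt 5: x := z - x  -- replace 1 occurrence(s) of x with (z - x)
  => ( z - x ) <= 3
stmt 4: z := z - y  -- replace 1 occurrence(s) of z with (z - y)
  => ( ( z - y ) - x ) <= 3
stmt 3: x := z + x  -- replace 1 occurrence(s) of x with (z + x)
  => ( ( z - y ) - ( z + x ) ) <= 3
stmt 2: z := x * x  -- replace 2 occurrence(s) of z with (x * x)
  => ( ( ( x * x ) - y ) - ( ( x * x ) + x ) ) <= 3
stmt 1: z := z + z  -- replace 0 occurrence(s) of z with (z + z)
  => ( ( ( x * x ) - y ) - ( ( x * x ) + x ) ) <= 3

Answer: ( ( ( x * x ) - y ) - ( ( x * x ) + x ) ) <= 3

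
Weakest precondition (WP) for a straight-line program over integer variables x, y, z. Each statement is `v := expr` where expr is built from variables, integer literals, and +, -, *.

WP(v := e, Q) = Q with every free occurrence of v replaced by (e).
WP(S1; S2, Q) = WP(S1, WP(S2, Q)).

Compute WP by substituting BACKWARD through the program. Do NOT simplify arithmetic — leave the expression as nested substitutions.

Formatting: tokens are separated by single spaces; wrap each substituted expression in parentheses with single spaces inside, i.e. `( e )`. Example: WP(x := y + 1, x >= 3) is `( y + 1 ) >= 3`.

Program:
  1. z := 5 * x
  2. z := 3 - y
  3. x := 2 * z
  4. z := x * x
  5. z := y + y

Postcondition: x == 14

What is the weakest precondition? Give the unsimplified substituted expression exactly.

post: x == 14
stmt 5: z := y + y  -- replace 0 occurrence(s) of z with (y + y)
  => x == 14
stmt 4: z := x * x  -- replace 0 occurrence(s) of z with (x * x)
  => x == 14
stmt 3: x := 2 * z  -- replace 1 occurrence(s) of x with (2 * z)
  => ( 2 * z ) == 14
stmt 2: z := 3 - y  -- replace 1 occurrence(s) of z with (3 - y)
  => ( 2 * ( 3 - y ) ) == 14
stmt 1: z := 5 * x  -- replace 0 occurrence(s) of z with (5 * x)
  => ( 2 * ( 3 - y ) ) == 14

Answer: ( 2 * ( 3 - y ) ) == 14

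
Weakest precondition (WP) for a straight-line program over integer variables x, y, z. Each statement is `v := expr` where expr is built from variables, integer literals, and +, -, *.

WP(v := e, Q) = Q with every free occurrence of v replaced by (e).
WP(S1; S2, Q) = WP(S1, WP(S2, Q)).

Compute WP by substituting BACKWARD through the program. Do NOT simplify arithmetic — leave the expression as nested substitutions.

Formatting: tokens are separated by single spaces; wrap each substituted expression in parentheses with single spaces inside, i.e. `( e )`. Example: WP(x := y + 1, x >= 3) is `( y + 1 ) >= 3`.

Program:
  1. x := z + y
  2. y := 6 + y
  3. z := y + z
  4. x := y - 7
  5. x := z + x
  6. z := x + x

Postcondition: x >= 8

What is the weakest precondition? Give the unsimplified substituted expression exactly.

post: x >= 8
stmt 6: z := x + x  -- replace 0 occurrence(s) of z with (x + x)
  => x >= 8
stmt 5: x := z + x  -- replace 1 occurrence(s) of x with (z + x)
  => ( z + x ) >= 8
stmt 4: x := y - 7  -- replace 1 occurrence(s) of x with (y - 7)
  => ( z + ( y - 7 ) ) >= 8
stmt 3: z := y + z  -- replace 1 occurrence(s) of z with (y + z)
  => ( ( y + z ) + ( y - 7 ) ) >= 8
stmt 2: y := 6 + y  -- replace 2 occurrence(s) of y with (6 + y)
  => ( ( ( 6 + y ) + z ) + ( ( 6 + y ) - 7 ) ) >= 8
stmt 1: x := z + y  -- replace 0 occurrence(s) of x with (z + y)
  => ( ( ( 6 + y ) + z ) + ( ( 6 + y ) - 7 ) ) >= 8

Answer: ( ( ( 6 + y ) + z ) + ( ( 6 + y ) - 7 ) ) >= 8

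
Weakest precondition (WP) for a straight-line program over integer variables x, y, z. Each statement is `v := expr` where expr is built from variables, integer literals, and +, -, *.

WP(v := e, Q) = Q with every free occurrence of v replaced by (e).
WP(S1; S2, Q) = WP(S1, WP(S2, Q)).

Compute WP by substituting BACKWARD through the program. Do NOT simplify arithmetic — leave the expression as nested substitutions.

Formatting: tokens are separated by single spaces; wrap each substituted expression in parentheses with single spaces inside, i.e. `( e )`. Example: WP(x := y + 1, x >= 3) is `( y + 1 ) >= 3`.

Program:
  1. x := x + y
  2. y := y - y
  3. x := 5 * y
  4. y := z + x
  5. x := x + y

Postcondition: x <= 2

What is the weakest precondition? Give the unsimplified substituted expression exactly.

post: x <= 2
stmt 5: x := x + y  -- replace 1 occurrence(s) of x with (x + y)
  => ( x + y ) <= 2
stmt 4: y := z + x  -- replace 1 occurrence(s) of y with (z + x)
  => ( x + ( z + x ) ) <= 2
stmt 3: x := 5 * y  -- replace 2 occurrence(s) of x with (5 * y)
  => ( ( 5 * y ) + ( z + ( 5 * y ) ) ) <= 2
stmt 2: y := y - y  -- replace 2 occurrence(s) of y with (y - y)
  => ( ( 5 * ( y - y ) ) + ( z + ( 5 * ( y - y ) ) ) ) <= 2
stmt 1: x := x + y  -- replace 0 occurrence(s) of x with (x + y)
  => ( ( 5 * ( y - y ) ) + ( z + ( 5 * ( y - y ) ) ) ) <= 2

Answer: ( ( 5 * ( y - y ) ) + ( z + ( 5 * ( y - y ) ) ) ) <= 2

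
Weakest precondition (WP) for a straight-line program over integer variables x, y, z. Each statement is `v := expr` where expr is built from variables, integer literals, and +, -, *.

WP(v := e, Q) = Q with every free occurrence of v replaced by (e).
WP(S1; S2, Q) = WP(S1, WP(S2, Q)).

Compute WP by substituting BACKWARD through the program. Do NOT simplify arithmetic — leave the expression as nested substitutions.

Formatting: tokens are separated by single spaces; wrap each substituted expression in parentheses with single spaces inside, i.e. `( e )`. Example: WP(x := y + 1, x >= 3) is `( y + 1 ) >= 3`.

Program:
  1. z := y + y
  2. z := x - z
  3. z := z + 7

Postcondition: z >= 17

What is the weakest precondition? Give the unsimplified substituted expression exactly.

post: z >= 17
stmt 3: z := z + 7  -- replace 1 occurrence(s) of z with (z + 7)
  => ( z + 7 ) >= 17
stmt 2: z := x - z  -- replace 1 occurrence(s) of z with (x - z)
  => ( ( x - z ) + 7 ) >= 17
stmt 1: z := y + y  -- replace 1 occurrence(s) of z with (y + y)
  => ( ( x - ( y + y ) ) + 7 ) >= 17

Answer: ( ( x - ( y + y ) ) + 7 ) >= 17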